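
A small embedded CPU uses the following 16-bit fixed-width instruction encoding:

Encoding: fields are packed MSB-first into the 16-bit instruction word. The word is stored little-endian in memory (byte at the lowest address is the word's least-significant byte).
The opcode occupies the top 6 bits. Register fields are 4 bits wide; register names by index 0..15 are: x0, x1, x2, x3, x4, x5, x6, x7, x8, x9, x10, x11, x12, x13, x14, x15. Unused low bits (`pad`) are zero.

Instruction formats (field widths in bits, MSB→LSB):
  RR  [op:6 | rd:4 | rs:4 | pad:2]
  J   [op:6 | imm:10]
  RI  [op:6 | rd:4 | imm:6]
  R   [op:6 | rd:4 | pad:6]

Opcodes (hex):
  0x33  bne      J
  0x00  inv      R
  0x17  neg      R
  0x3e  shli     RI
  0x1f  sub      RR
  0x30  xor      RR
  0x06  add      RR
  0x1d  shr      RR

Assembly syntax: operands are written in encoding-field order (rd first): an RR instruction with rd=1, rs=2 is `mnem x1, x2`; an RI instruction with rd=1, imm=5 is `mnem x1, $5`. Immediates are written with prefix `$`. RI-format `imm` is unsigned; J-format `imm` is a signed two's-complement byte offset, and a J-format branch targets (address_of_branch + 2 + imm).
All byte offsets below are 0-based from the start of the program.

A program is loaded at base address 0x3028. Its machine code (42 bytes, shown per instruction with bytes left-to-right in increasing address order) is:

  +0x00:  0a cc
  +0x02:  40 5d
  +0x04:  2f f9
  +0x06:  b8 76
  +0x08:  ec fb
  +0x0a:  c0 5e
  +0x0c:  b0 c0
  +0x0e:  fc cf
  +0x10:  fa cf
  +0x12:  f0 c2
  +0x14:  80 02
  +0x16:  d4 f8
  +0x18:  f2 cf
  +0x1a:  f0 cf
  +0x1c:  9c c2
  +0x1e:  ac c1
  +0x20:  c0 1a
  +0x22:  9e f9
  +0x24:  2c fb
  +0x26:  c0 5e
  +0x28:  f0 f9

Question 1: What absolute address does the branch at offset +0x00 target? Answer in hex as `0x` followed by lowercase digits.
0x3034

[00] 0a cc → 0xcc0a
  opcode bits[15:10]=0x33: bne/J
  imm@[9:0]=0xa ⇒ $10
  target = base 0x3028 + off 0x00 + 2 + imm 10 = 0x3034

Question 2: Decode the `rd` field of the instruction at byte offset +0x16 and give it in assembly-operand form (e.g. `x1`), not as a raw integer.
[16] d4 f8 → 0xf8d4
  opcode bits[15:10]=0x3e: shli/RI
  rd: (w>>6)&0xf=0x3 → x3
  imm: (w>>0)&0x3f=0x14 → $20

x3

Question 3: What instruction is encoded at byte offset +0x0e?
bne $-4

+0x0e: fc cf ⇒ word 0xcffc (little)
  opcode bits[15:10]=0x33: bne/J
  imm: (w>>0)&0x3ff=0x3fc (s10→-4) → $-4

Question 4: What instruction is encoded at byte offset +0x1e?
[1e] ac c1 → 0xc1ac
  opcode bits[15:10]=0x30: xor/RR
  rd@[9:6]=0x6 ⇒ x6
  rs@[5:2]=0xb ⇒ x11

xor x6, x11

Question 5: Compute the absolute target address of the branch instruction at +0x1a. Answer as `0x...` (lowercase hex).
0x3034

[1a] f0 cf → 0xcff0
  top 6b → 0x33 → bne [J]
  imm@[9:0]=0x3f0 (s10→-16) ⇒ $-16
  target = base 0x3028 + off 0x1a + 2 + imm -16 = 0x3034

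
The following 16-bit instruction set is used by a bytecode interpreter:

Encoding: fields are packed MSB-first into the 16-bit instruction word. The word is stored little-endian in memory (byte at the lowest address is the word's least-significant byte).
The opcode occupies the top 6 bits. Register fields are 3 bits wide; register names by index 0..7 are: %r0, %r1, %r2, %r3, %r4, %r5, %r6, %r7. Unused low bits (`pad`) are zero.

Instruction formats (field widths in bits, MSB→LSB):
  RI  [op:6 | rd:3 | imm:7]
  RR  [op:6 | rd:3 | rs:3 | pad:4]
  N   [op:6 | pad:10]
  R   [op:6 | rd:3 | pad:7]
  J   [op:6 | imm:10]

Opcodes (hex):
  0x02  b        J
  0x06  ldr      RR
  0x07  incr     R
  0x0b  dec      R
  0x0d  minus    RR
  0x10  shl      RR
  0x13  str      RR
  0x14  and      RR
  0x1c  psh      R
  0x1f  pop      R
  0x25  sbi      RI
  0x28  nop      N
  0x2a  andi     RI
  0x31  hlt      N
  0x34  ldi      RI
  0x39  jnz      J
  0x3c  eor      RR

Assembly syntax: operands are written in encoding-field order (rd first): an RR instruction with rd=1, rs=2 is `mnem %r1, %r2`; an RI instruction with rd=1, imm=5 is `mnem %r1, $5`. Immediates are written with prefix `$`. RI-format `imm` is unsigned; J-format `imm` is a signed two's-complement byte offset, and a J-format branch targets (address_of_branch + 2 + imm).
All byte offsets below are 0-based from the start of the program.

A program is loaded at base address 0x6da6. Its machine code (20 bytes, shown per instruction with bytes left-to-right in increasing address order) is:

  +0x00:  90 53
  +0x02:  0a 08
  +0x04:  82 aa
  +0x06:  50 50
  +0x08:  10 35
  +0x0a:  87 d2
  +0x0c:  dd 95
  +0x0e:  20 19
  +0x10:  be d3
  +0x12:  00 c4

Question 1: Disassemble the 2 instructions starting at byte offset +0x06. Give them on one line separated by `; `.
and %r0, %r5; minus %r2, %r1

+0x06: 50 50 ⇒ word 0x5050 (little)
  op=0x5050>>10=0x14 ⇒ and (RR)
  rd: (w>>7)&0x7=0x0 → %r0
  rs: (w>>4)&0x7=0x5 → %r5
+0x08: 10 35 ⇒ word 0x3510 (little)
  op=0x3510>>10=0xd ⇒ minus (RR)
  rd: (w>>7)&0x7=0x2 → %r2
  rs: (w>>4)&0x7=0x1 → %r1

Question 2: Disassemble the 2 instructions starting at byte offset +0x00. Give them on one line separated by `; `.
and %r7, %r1; b $10

off 0x00: read 90 53 as little → 0x5390
  op=0x5390>>10=0x14 ⇒ and (RR)
  rd@[9:7]=0x7 ⇒ %r7
  rs@[6:4]=0x1 ⇒ %r1
off 0x02: read 0a 08 as little → 0x080a
  op=0x080a>>10=0x2 ⇒ b (J)
  imm@[9:0]=0xa ⇒ $10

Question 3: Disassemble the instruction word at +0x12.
hlt

off 0x12: read 00 c4 as little → 0xc400
  top 6b → 0x31 → hlt [N]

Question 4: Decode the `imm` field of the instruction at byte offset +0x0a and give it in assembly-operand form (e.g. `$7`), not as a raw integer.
$7

[0a] 87 d2 → 0xd287
  opcode bits[15:10]=0x34: ldi/RI
  [9:7] rd=5 = %r5
  [6:0] imm=7 = $7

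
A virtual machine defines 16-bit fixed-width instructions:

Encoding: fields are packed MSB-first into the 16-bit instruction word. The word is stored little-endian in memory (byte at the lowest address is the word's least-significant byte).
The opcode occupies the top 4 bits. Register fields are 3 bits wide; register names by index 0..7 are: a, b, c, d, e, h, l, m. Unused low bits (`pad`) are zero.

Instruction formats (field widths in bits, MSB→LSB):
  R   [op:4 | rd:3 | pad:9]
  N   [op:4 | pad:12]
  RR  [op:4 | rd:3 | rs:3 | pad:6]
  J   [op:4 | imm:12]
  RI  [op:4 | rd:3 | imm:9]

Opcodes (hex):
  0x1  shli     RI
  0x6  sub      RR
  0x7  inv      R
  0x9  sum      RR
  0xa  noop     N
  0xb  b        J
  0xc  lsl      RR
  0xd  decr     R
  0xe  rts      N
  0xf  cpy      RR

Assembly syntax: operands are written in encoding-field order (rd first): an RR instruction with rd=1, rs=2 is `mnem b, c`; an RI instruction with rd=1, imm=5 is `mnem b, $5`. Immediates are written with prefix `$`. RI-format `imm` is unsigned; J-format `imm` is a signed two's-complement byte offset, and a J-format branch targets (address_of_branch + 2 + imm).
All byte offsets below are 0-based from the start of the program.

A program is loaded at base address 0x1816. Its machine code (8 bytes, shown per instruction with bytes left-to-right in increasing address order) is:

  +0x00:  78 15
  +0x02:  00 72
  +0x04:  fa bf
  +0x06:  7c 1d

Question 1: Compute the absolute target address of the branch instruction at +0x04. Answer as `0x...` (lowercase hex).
0x1816

@+04  little-endian(fa bf) = 0xbffa
  op=0xbffa>>12=0xb ⇒ b (J)
  imm@[11:0]=0xffa (s12→-6) ⇒ $-6
  target = base 0x1816 + off 0x04 + 2 + imm -6 = 0x1816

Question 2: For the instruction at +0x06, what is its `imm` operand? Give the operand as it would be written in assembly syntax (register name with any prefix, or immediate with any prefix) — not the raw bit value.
$380

[06] 7c 1d → 0x1d7c
  op=0x1d7c>>12=0x1 ⇒ shli (RI)
  [11:9] rd=6 = l
  [8:0] imm=380 = $380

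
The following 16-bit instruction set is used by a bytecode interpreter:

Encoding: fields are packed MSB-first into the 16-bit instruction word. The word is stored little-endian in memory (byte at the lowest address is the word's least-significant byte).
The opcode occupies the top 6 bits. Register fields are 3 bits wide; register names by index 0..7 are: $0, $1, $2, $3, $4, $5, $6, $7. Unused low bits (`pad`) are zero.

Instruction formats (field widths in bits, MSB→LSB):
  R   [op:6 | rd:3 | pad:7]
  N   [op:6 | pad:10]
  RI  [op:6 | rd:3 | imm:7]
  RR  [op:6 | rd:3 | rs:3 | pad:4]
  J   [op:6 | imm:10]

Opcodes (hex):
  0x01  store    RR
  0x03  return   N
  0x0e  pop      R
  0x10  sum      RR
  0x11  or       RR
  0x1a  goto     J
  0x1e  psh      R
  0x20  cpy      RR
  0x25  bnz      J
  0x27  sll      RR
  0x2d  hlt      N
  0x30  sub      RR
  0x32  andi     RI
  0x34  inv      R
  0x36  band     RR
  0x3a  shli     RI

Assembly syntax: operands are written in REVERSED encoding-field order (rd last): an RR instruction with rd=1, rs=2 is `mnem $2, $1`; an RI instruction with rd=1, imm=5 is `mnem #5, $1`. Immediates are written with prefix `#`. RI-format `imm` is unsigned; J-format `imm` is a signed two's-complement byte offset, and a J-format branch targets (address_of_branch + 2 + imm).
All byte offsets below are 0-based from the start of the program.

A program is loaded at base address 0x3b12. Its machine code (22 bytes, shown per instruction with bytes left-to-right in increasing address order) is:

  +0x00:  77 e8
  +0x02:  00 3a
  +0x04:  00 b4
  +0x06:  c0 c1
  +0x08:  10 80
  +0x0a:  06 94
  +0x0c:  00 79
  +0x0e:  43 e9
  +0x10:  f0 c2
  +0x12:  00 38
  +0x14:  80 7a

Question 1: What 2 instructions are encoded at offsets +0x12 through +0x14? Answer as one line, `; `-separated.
pop $0; psh $5

off 0x12: read 00 38 as little → 0x3800
  top 6b → 0xe → pop [R]
  rd: (w>>7)&0x7=0x0 → $0
off 0x14: read 80 7a as little → 0x7a80
  top 6b → 0x1e → psh [R]
  rd: (w>>7)&0x7=0x5 → $5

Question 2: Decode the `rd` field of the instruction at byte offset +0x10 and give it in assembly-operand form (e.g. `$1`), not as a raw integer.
off 0x10: read f0 c2 as little → 0xc2f0
  op=0xc2f0>>10=0x30 ⇒ sub (RR)
  rd: (w>>7)&0x7=0x5 → $5
  rs: (w>>4)&0x7=0x7 → $7

$5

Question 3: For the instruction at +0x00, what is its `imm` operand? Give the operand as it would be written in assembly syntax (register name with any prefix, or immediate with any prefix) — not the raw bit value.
[00] 77 e8 → 0xe877
  opcode bits[15:10]=0x3a: shli/RI
  [9:7] rd=0 = $0
  [6:0] imm=119 = #119

#119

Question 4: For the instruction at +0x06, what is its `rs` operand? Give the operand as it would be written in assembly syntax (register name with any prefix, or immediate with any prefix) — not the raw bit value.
$4

off 0x06: read c0 c1 as little → 0xc1c0
  top 6b → 0x30 → sub [RR]
  [9:7] rd=3 = $3
  [6:4] rs=4 = $4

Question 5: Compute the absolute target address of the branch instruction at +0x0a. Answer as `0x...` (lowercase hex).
0x3b24

+0x0a: 06 94 ⇒ word 0x9406 (little)
  top 6b → 0x25 → bnz [J]
  [9:0] imm=6 = #6
  target = base 0x3b12 + off 0x0a + 2 + imm 6 = 0x3b24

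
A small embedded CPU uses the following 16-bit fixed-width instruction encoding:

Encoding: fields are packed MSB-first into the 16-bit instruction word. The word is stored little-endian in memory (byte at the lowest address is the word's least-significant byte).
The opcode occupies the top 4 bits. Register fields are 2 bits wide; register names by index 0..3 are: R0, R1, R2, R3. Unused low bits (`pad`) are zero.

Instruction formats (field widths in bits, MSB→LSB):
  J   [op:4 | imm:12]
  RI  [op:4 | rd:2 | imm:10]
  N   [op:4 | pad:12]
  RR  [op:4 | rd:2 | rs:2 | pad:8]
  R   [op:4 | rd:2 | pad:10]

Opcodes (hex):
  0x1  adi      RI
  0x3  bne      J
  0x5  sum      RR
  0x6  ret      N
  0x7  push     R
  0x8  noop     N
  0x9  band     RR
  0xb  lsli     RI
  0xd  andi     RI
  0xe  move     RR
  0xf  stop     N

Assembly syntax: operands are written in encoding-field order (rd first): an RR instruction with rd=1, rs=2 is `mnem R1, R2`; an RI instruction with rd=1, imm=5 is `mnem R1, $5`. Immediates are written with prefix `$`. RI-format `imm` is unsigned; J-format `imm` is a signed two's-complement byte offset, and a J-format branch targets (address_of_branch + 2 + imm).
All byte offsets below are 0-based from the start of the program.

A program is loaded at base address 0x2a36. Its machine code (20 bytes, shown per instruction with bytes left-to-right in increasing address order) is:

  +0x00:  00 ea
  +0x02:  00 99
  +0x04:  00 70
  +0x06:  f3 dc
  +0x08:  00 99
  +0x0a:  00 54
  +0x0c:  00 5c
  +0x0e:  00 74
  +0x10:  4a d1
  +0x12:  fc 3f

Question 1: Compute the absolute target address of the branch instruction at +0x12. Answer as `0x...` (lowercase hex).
0x2a46

+0x12: fc 3f ⇒ word 0x3ffc (little)
  opcode bits[15:12]=0x3: bne/J
  imm@[11:0]=0xffc (s12→-4) ⇒ $-4
  target = base 0x2a36 + off 0x12 + 2 + imm -4 = 0x2a46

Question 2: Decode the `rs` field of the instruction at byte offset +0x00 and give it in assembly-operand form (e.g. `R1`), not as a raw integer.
R2

[00] 00 ea → 0xea00
  top 4b → 0xe → move [RR]
  rd@[11:10]=0x2 ⇒ R2
  rs@[9:8]=0x2 ⇒ R2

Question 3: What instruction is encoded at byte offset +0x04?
off 0x04: read 00 70 as little → 0x7000
  opcode bits[15:12]=0x7: push/R
  rd@[11:10]=0x0 ⇒ R0

push R0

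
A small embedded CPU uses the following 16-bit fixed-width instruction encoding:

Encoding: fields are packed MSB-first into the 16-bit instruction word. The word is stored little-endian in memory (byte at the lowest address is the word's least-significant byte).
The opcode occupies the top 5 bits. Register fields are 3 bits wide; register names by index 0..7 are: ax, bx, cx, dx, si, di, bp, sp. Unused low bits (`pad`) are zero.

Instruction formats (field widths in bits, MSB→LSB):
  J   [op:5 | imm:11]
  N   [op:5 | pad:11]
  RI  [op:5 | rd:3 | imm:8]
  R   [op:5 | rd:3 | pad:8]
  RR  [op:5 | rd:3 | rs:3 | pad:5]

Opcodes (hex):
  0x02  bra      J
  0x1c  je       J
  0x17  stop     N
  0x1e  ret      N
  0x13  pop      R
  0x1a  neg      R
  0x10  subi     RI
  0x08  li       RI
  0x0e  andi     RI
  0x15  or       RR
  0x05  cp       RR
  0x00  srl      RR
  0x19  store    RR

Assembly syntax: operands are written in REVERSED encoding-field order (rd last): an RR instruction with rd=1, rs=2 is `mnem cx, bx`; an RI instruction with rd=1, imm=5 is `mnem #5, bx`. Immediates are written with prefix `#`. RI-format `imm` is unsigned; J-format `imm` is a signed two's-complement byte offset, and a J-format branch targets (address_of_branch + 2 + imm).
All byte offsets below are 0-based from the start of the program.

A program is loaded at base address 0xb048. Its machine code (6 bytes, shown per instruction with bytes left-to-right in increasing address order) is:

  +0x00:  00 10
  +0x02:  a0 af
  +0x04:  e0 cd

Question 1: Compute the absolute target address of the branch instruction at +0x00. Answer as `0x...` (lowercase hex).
0xb04a

+0x00: 00 10 ⇒ word 0x1000 (little)
  op=0x1000>>11=0x2 ⇒ bra (J)
  imm@[10:0]=0x0 ⇒ #0
  target = base 0xb048 + off 0x00 + 2 + imm 0 = 0xb04a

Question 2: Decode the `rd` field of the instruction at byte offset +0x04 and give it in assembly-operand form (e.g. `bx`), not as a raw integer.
di

@+04  little-endian(e0 cd) = 0xcde0
  top 5b → 0x19 → store [RR]
  [10:8] rd=5 = di
  [7:5] rs=7 = sp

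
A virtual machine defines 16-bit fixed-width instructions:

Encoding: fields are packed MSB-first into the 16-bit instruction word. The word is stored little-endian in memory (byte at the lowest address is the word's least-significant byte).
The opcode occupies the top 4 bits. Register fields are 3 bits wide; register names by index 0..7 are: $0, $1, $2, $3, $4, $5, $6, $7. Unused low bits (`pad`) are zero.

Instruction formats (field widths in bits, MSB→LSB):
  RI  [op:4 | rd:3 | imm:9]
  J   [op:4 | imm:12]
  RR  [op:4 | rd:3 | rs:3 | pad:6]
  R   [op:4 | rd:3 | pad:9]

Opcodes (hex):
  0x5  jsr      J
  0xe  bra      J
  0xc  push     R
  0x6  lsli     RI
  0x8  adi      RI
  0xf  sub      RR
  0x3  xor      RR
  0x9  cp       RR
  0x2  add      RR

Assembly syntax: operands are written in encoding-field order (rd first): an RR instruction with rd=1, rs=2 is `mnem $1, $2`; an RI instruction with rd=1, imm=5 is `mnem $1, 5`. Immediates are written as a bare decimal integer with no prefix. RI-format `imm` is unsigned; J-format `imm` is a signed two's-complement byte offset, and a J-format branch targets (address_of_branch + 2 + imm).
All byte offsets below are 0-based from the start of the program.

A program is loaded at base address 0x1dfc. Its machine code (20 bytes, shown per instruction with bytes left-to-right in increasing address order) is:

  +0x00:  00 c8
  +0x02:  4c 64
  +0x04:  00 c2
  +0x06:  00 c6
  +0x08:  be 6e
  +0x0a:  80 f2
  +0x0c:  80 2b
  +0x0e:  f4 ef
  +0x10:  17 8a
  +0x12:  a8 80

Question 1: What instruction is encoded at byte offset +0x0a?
@+0a  little-endian(80 f2) = 0xf280
  top 4b → 0xf → sub [RR]
  rd@[11:9]=0x1 ⇒ $1
  rs@[8:6]=0x2 ⇒ $2

sub $1, $2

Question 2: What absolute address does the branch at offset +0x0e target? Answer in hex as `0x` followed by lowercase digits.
[0e] f4 ef → 0xeff4
  op=0xeff4>>12=0xe ⇒ bra (J)
  [11:0] imm=4084 (s12→-12) = -12
  target = base 0x1dfc + off 0x0e + 2 + imm -12 = 0x1e00

0x1e00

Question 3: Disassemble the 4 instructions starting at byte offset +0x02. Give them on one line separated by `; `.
+0x02: 4c 64 ⇒ word 0x644c (little)
  top 4b → 0x6 → lsli [RI]
  rd: (w>>9)&0x7=0x2 → $2
  imm: (w>>0)&0x1ff=0x4c → 76
+0x04: 00 c2 ⇒ word 0xc200 (little)
  top 4b → 0xc → push [R]
  rd: (w>>9)&0x7=0x1 → $1
+0x06: 00 c6 ⇒ word 0xc600 (little)
  top 4b → 0xc → push [R]
  rd: (w>>9)&0x7=0x3 → $3
+0x08: be 6e ⇒ word 0x6ebe (little)
  top 4b → 0x6 → lsli [RI]
  rd: (w>>9)&0x7=0x7 → $7
  imm: (w>>0)&0x1ff=0xbe → 190

lsli $2, 76; push $1; push $3; lsli $7, 190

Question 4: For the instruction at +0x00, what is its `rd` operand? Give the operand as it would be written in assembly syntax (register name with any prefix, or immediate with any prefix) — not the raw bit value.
$4

[00] 00 c8 → 0xc800
  opcode bits[15:12]=0xc: push/R
  rd: (w>>9)&0x7=0x4 → $4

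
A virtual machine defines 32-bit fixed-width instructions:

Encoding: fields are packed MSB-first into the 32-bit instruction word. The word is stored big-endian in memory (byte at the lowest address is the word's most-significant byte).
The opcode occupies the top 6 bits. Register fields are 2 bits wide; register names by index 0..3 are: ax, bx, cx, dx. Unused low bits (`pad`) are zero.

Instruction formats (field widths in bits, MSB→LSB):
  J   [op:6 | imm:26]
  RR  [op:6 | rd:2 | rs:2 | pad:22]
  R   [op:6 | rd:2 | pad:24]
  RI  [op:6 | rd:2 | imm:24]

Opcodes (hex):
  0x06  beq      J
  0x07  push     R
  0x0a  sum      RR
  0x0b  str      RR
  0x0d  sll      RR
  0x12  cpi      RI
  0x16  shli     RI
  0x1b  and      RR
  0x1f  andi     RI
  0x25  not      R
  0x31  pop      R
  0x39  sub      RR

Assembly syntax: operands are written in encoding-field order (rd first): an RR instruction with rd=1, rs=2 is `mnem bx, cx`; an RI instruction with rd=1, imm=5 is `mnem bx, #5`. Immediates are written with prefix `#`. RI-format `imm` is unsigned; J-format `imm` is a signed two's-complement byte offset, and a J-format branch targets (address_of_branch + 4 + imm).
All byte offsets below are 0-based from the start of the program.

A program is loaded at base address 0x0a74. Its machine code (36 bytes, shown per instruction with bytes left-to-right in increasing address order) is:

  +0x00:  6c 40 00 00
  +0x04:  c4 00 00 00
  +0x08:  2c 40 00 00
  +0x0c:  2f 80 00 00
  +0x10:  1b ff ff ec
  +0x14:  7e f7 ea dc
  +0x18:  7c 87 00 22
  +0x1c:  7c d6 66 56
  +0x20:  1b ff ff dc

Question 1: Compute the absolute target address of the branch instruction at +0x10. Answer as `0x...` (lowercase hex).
[10] 1b ff ff ec → 0x1bffffec
  opcode bits[31:26]=0x6: beq/J
  imm: (w>>0)&0x3ffffff=0x3ffffec (s26→-20) → #-20
  target = base 0x0a74 + off 0x10 + 4 + imm -20 = 0x0a74

0x0a74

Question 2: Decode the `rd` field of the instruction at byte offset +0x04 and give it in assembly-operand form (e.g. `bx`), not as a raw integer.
ax

off 0x04: read c4 00 00 00 as big → 0xc4000000
  op=0xc4000000>>26=0x31 ⇒ pop (R)
  rd: (w>>24)&0x3=0x0 → ax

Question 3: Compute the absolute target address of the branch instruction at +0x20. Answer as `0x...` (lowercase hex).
0x0a74

off 0x20: read 1b ff ff dc as big → 0x1bffffdc
  opcode bits[31:26]=0x6: beq/J
  imm@[25:0]=0x3ffffdc (s26→-36) ⇒ #-36
  target = base 0x0a74 + off 0x20 + 4 + imm -36 = 0x0a74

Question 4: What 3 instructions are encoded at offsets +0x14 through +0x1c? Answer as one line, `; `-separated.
off 0x14: read 7e f7 ea dc as big → 0x7ef7eadc
  op=0x7ef7eadc>>26=0x1f ⇒ andi (RI)
  [25:24] rd=2 = cx
  [23:0] imm=16247516 = #16247516
off 0x18: read 7c 87 00 22 as big → 0x7c870022
  op=0x7c870022>>26=0x1f ⇒ andi (RI)
  [25:24] rd=0 = ax
  [23:0] imm=8847394 = #8847394
off 0x1c: read 7c d6 66 56 as big → 0x7cd66656
  op=0x7cd66656>>26=0x1f ⇒ andi (RI)
  [25:24] rd=0 = ax
  [23:0] imm=14050902 = #14050902

andi cx, #16247516; andi ax, #8847394; andi ax, #14050902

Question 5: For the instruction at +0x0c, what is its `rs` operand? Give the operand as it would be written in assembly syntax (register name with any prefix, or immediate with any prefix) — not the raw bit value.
@+0c  big-endian(2f 80 00 00) = 0x2f800000
  opcode bits[31:26]=0xb: str/RR
  [25:24] rd=3 = dx
  [23:22] rs=2 = cx

cx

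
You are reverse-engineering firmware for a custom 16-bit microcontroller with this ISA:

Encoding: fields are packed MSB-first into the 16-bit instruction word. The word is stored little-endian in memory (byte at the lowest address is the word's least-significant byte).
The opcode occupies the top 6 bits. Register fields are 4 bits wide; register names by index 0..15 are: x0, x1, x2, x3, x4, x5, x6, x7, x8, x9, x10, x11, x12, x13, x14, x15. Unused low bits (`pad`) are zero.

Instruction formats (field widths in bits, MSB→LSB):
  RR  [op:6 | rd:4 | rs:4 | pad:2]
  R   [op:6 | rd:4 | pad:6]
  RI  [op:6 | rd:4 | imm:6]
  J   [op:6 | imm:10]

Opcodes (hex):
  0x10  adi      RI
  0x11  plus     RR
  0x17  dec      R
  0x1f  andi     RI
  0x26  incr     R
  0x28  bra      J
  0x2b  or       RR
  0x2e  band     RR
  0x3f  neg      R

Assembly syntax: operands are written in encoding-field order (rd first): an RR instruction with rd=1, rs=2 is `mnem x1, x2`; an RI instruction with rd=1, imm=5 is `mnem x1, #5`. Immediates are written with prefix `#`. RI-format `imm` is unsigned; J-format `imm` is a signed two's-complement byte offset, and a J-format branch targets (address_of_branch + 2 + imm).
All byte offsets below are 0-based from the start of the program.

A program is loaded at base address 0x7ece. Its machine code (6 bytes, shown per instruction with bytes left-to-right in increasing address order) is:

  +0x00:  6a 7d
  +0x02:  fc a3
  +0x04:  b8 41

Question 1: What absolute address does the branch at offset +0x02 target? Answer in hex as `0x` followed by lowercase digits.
off 0x02: read fc a3 as little → 0xa3fc
  op=0xa3fc>>10=0x28 ⇒ bra (J)
  [9:0] imm=1020 (s10→-4) = #-4
  target = base 0x7ece + off 0x02 + 2 + imm -4 = 0x7ece

0x7ece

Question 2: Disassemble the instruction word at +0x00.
andi x5, #42

off 0x00: read 6a 7d as little → 0x7d6a
  top 6b → 0x1f → andi [RI]
  rd@[9:6]=0x5 ⇒ x5
  imm@[5:0]=0x2a ⇒ #42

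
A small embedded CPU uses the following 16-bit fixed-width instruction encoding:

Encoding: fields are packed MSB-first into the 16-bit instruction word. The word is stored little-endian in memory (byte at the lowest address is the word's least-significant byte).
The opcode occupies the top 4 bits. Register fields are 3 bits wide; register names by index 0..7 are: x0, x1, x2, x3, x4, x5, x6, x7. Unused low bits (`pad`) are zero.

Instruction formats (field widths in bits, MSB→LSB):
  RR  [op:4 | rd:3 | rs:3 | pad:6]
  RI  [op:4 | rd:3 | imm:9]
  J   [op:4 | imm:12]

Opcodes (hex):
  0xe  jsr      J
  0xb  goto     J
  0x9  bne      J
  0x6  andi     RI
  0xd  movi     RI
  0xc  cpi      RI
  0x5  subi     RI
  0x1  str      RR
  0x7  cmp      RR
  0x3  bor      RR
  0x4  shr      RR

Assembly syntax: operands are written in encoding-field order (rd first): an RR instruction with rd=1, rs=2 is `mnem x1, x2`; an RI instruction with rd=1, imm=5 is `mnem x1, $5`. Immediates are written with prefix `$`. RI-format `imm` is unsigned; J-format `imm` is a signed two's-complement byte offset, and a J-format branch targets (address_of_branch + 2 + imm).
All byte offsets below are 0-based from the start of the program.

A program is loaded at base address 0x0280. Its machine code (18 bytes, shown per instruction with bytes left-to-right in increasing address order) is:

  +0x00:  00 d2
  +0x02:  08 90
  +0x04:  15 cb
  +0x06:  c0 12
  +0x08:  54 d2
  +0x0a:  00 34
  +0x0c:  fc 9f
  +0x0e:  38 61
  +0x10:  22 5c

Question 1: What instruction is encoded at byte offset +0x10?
@+10  little-endian(22 5c) = 0x5c22
  op=0x5c22>>12=0x5 ⇒ subi (RI)
  rd@[11:9]=0x6 ⇒ x6
  imm@[8:0]=0x22 ⇒ $34

subi x6, $34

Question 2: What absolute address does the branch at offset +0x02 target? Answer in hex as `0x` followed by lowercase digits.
+0x02: 08 90 ⇒ word 0x9008 (little)
  top 4b → 0x9 → bne [J]
  [11:0] imm=8 = $8
  target = base 0x0280 + off 0x02 + 2 + imm 8 = 0x028c

0x028c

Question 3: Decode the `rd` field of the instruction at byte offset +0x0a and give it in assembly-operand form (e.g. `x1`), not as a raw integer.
off 0x0a: read 00 34 as little → 0x3400
  opcode bits[15:12]=0x3: bor/RR
  rd: (w>>9)&0x7=0x2 → x2
  rs: (w>>6)&0x7=0x0 → x0

x2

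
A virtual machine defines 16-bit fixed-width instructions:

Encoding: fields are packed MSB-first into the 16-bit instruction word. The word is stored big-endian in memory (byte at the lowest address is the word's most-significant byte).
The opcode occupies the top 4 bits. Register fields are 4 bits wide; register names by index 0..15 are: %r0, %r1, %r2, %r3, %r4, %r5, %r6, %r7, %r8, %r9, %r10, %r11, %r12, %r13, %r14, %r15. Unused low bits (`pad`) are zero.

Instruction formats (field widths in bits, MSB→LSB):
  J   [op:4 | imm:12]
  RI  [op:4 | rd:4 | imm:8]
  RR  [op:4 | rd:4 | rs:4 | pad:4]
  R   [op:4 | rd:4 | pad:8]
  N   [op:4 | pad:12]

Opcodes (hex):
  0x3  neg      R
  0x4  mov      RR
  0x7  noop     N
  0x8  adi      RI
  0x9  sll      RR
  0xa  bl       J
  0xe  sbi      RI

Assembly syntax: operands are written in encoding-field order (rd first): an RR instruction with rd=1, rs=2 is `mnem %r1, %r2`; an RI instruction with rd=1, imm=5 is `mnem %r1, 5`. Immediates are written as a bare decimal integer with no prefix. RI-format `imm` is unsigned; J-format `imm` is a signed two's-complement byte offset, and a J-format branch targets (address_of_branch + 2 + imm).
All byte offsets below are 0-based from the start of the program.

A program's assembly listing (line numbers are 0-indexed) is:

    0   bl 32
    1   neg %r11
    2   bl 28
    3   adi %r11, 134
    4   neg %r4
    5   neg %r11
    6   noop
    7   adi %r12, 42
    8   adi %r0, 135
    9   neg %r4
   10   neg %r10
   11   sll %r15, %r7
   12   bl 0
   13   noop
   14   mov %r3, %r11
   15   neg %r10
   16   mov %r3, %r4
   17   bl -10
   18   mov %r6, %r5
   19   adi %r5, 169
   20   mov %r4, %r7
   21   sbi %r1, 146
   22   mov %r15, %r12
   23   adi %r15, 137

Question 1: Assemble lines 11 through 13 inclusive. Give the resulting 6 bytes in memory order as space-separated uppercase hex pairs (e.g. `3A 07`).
11. sll fields op=0x9:4|rd=15:4|rs=7:4|pad=0:4 → word 9f70h → 9f 70
12. bl fields op=0xa:4|imm=0:12 → word a000h → a0 00
13. noop fields op=0x7:4|pad=0:12 → word 7000h → 70 00

9F 70 A0 00 70 00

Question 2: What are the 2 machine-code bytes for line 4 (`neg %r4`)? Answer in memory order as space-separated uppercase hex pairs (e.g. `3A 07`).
34 00

L4: neg op=0x3:4|rd=4:4|pad=0:8 ⇒ 0x3400 ⇒ big 34 00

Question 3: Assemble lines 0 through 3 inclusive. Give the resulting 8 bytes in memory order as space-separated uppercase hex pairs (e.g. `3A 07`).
A0 20 3B 00 A0 1C 8B 86

L0: bl op=0xa:4|imm=32:12 ⇒ 0xa020 ⇒ big a0 20
L1: neg op=0x3:4|rd=11:4|pad=0:8 ⇒ 0x3b00 ⇒ big 3b 00
L2: bl op=0xa:4|imm=28:12 ⇒ 0xa01c ⇒ big a0 1c
L3: adi op=0x8:4|rd=11:4|imm=134:8 ⇒ 0x8b86 ⇒ big 8b 86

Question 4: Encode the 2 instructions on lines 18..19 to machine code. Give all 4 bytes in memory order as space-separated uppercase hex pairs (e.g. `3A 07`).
18. mov fields op=0x4:4|rd=6:4|rs=5:4|pad=0:4 → word 4650h → 46 50
19. adi fields op=0x8:4|rd=5:4|imm=169:8 → word 85a9h → 85 a9

46 50 85 A9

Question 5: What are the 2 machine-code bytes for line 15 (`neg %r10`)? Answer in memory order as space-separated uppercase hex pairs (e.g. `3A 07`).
L15: neg op=0x3:4|rd=10:4|pad=0:8 ⇒ 0x3a00 ⇒ big 3a 00

3A 00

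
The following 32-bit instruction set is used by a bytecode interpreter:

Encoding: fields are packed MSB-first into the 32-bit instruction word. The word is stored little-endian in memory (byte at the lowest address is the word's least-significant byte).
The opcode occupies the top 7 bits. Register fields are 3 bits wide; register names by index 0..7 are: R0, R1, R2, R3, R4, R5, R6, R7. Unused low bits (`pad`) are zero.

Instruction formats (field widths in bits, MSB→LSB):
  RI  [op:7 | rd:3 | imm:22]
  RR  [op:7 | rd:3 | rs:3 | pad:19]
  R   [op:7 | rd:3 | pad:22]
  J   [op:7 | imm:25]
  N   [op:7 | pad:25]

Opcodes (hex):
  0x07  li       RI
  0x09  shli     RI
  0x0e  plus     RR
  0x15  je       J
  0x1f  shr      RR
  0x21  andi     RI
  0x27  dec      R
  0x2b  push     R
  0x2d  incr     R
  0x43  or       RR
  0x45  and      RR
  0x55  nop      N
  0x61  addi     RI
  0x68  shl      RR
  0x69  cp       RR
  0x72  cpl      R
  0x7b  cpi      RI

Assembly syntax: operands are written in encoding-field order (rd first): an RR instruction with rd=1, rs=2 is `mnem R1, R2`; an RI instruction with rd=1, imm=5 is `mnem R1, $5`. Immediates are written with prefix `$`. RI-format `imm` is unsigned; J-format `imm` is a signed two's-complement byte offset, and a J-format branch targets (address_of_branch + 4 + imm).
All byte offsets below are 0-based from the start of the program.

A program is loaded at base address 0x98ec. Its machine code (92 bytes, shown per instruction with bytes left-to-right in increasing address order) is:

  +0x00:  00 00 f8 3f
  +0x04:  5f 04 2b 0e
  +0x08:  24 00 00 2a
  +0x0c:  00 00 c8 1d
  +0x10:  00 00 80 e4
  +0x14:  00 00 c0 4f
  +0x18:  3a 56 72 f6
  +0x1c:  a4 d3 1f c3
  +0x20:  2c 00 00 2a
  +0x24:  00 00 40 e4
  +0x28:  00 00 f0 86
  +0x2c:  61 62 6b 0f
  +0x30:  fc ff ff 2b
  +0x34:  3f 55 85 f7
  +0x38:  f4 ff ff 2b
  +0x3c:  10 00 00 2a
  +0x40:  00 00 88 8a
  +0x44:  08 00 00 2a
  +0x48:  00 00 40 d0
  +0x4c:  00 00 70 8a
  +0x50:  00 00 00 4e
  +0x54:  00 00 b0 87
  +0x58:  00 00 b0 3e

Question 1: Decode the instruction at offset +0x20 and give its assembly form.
+0x20: 2c 00 00 2a ⇒ word 0x2a00002c (little)
  top 7b → 0x15 → je [J]
  imm@[24:0]=0x2c ⇒ $44

je $44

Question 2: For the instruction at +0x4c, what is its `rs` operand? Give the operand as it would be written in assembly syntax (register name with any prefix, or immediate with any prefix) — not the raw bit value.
R6

off 0x4c: read 00 00 70 8a as little → 0x8a700000
  top 7b → 0x45 → and [RR]
  rd: (w>>22)&0x7=0x1 → R1
  rs: (w>>19)&0x7=0x6 → R6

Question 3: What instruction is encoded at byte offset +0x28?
or R3, R6

@+28  little-endian(00 00 f0 86) = 0x86f00000
  opcode bits[31:25]=0x43: or/RR
  rd@[24:22]=0x3 ⇒ R3
  rs@[21:19]=0x6 ⇒ R6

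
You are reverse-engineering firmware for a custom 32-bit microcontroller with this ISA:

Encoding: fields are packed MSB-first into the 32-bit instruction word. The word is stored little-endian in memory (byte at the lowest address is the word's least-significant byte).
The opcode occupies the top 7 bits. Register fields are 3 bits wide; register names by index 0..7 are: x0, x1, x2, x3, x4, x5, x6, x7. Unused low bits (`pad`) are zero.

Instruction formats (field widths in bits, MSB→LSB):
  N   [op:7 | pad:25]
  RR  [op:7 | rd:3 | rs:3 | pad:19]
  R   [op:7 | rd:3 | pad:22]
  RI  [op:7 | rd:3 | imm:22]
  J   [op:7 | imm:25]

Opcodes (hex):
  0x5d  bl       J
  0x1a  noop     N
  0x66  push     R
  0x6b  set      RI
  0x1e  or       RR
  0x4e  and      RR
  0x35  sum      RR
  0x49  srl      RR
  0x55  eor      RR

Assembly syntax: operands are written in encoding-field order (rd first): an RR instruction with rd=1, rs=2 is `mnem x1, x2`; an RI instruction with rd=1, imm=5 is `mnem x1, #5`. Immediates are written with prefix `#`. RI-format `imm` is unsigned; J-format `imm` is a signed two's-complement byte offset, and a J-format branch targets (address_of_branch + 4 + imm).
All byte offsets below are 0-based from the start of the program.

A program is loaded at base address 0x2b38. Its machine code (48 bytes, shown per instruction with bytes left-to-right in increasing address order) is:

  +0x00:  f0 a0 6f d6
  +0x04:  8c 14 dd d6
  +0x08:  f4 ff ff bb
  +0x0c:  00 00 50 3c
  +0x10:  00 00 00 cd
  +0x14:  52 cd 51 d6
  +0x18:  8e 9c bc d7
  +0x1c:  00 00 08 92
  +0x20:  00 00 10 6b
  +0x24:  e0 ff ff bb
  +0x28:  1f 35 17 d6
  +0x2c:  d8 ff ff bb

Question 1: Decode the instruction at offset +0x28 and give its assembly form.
@+28  little-endian(1f 35 17 d6) = 0xd617351f
  opcode bits[31:25]=0x6b: set/RI
  rd: (w>>22)&0x7=0x0 → x0
  imm: (w>>0)&0x3fffff=0x17351f → #1520927

set x0, #1520927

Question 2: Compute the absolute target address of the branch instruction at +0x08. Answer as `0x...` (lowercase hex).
off 0x08: read f4 ff ff bb as little → 0xbbfffff4
  opcode bits[31:25]=0x5d: bl/J
  imm: (w>>0)&0x1ffffff=0x1fffff4 (s25→-12) → #-12
  target = base 0x2b38 + off 0x08 + 4 + imm -12 = 0x2b38

0x2b38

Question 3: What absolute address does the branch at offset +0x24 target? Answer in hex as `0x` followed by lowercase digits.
@+24  little-endian(e0 ff ff bb) = 0xbbffffe0
  top 7b → 0x5d → bl [J]
  [24:0] imm=33554400 (s25→-32) = #-32
  target = base 0x2b38 + off 0x24 + 4 + imm -32 = 0x2b40

0x2b40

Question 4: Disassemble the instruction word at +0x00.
@+00  little-endian(f0 a0 6f d6) = 0xd66fa0f0
  top 7b → 0x6b → set [RI]
  rd: (w>>22)&0x7=0x1 → x1
  imm: (w>>0)&0x3fffff=0x2fa0f0 → #3121392

set x1, #3121392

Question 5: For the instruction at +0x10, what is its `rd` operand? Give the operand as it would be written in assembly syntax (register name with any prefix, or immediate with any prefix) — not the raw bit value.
off 0x10: read 00 00 00 cd as little → 0xcd000000
  top 7b → 0x66 → push [R]
  [24:22] rd=4 = x4

x4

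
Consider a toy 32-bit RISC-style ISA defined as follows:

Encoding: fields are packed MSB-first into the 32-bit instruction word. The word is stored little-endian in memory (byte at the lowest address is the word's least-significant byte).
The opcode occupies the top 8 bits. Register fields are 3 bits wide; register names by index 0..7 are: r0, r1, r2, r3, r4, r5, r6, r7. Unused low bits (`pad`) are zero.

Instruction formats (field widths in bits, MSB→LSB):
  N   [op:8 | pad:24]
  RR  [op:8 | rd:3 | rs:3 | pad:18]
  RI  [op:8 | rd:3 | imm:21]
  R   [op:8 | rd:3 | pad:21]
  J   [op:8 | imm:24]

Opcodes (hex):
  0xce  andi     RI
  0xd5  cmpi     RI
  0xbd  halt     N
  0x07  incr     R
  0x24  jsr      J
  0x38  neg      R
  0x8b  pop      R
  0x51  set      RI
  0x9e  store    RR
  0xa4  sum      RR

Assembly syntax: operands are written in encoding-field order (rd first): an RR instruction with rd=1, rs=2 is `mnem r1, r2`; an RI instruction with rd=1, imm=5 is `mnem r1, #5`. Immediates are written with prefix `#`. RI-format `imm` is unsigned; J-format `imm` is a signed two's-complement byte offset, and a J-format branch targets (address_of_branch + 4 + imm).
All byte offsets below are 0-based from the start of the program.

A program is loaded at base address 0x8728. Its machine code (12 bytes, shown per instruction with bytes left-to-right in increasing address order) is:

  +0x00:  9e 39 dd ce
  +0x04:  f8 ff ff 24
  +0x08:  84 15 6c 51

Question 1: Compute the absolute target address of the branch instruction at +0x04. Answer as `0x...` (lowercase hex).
[04] f8 ff ff 24 → 0x24fffff8
  op=0x24fffff8>>24=0x24 ⇒ jsr (J)
  imm: (w>>0)&0xffffff=0xfffff8 (s24→-8) → #-8
  target = base 0x8728 + off 0x04 + 4 + imm -8 = 0x8728

0x8728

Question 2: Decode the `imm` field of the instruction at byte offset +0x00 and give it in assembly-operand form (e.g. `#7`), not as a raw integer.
#1915294

@+00  little-endian(9e 39 dd ce) = 0xcedd399e
  opcode bits[31:24]=0xce: andi/RI
  rd: (w>>21)&0x7=0x6 → r6
  imm: (w>>0)&0x1fffff=0x1d399e → #1915294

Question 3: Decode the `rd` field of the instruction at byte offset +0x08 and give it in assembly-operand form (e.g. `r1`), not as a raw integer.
+0x08: 84 15 6c 51 ⇒ word 0x516c1584 (little)
  opcode bits[31:24]=0x51: set/RI
  [23:21] rd=3 = r3
  [20:0] imm=791940 = #791940

r3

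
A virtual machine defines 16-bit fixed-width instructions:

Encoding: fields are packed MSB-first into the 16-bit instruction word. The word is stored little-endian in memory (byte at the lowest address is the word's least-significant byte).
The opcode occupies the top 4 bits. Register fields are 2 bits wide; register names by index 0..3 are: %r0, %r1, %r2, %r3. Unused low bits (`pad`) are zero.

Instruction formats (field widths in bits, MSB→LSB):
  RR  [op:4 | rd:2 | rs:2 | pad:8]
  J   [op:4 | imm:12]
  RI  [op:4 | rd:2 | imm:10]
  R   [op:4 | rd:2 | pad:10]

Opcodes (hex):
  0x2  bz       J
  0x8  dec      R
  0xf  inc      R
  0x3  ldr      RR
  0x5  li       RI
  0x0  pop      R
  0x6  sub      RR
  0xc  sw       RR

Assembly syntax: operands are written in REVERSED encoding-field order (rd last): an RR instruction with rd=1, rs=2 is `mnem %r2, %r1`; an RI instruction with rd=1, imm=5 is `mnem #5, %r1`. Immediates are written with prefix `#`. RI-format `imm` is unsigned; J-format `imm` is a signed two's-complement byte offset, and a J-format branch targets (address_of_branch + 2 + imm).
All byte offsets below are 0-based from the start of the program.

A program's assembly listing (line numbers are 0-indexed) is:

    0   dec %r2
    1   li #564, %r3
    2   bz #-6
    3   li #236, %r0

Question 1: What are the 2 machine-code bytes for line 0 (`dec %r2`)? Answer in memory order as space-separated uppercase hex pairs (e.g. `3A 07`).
00 88

line 0 (dec): pack op=0x8:4|rd=2:2|pad=0:10 = 0x8800; little→ 00 88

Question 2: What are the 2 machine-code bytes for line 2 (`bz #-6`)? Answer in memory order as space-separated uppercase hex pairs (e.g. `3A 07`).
FA 2F

line 2 (bz): pack op=0x2:4|imm=-6:12 = 0x2ffa; little→ fa 2f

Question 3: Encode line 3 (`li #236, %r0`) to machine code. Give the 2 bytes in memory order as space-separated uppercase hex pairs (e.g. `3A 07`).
line 3 (li): pack op=0x5:4|rd=0:2|imm=236:10 = 0x50ec; little→ ec 50

EC 50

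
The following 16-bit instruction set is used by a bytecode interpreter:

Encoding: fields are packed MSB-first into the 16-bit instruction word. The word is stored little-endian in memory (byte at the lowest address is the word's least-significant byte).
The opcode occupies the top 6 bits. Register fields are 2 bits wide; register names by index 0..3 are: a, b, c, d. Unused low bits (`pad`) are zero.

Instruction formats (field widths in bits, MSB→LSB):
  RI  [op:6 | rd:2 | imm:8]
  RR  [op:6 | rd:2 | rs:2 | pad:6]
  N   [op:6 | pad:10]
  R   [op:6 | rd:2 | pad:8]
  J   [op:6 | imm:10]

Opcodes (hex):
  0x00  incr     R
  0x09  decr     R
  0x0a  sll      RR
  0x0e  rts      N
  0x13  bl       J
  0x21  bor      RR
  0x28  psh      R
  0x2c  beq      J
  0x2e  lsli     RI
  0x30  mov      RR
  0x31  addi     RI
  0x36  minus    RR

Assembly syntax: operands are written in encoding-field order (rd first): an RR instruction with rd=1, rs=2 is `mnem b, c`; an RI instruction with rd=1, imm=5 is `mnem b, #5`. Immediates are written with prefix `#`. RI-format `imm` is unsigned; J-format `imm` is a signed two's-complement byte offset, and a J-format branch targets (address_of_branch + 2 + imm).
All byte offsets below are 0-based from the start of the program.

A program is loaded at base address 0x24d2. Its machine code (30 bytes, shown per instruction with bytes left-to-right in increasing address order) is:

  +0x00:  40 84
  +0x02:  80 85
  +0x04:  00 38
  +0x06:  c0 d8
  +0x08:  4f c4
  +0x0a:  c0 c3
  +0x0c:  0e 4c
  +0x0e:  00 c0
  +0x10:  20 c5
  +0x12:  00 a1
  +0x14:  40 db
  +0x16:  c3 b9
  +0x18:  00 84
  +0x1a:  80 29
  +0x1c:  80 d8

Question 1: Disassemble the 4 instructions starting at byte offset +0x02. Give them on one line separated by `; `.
[02] 80 85 → 0x8580
  top 6b → 0x21 → bor [RR]
  rd: (w>>8)&0x3=0x1 → b
  rs: (w>>6)&0x3=0x2 → c
[04] 00 38 → 0x3800
  top 6b → 0xe → rts [N]
[06] c0 d8 → 0xd8c0
  top 6b → 0x36 → minus [RR]
  rd: (w>>8)&0x3=0x0 → a
  rs: (w>>6)&0x3=0x3 → d
[08] 4f c4 → 0xc44f
  top 6b → 0x31 → addi [RI]
  rd: (w>>8)&0x3=0x0 → a
  imm: (w>>0)&0xff=0x4f → #79

bor b, c; rts; minus a, d; addi a, #79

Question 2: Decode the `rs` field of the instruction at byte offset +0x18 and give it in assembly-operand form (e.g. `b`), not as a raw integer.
+0x18: 00 84 ⇒ word 0x8400 (little)
  opcode bits[15:10]=0x21: bor/RR
  [9:8] rd=0 = a
  [7:6] rs=0 = a

a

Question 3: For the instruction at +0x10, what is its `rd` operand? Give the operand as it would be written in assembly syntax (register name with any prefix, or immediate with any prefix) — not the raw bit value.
b

+0x10: 20 c5 ⇒ word 0xc520 (little)
  opcode bits[15:10]=0x31: addi/RI
  rd: (w>>8)&0x3=0x1 → b
  imm: (w>>0)&0xff=0x20 → #32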